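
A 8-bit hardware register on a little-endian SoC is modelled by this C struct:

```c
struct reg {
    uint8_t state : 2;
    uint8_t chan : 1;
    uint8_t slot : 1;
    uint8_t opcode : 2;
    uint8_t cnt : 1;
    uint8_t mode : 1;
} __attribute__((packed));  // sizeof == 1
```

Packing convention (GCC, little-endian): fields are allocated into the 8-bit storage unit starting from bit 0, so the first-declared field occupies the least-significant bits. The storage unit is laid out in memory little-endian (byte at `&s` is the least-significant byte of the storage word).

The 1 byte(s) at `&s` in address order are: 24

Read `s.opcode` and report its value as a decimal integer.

2

[0]=0x24 (little-endian) → word 0x24
state [0+:2] = (word>>0) & 0x3 = 0
chan [2+:1] = (word>>2) & 0x1 = 1
slot [3+:1] = (word>>3) & 0x1 = 0
opcode [4+:2] = (word>>4) & 0x3 = 2  ←
cnt [6+:1] = (word>>6) & 0x1 = 0
mode [7+:1] = (word>>7) & 0x1 = 0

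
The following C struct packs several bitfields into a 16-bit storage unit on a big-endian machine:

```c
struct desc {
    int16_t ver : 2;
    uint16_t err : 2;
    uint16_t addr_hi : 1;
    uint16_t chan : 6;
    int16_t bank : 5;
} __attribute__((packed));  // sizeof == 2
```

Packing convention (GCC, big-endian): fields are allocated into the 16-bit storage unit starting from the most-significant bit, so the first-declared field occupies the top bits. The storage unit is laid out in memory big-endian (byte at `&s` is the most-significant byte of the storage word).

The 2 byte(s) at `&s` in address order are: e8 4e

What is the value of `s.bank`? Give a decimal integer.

14

[0]=0xe8 [1]=0x4e (big-endian) → word 0xe84e
ver:2 @ bit 14 → (0xe84e>>14)&0x3 = 0x3
err:2 @ bit 12 → (0xe84e>>12)&0x3 = 0x2
addr_hi:1 @ bit 11 → (0xe84e>>11)&0x1 = 0x1
chan:6 @ bit 5 → (0xe84e>>5)&0x3f = 0x2
bank:5 @ bit 0 → (0xe84e>>0)&0x1f = 0xe  ←
bank signed 5b, MSB=0: value = 14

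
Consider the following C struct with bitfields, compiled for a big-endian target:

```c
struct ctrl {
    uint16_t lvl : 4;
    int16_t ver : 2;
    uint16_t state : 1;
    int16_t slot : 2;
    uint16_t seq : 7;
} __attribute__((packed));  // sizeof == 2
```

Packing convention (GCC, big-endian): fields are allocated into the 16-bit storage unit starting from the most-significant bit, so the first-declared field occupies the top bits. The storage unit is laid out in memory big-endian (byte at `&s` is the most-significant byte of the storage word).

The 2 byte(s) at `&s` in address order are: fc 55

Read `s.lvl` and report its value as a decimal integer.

15

[0]=0xfc [1]=0x55 (big-endian) → word 0xfc55
lvl:4 @ bit 12 → (0xfc55>>12)&0xf = 0xf  ←
ver:2 @ bit 10 → (0xfc55>>10)&0x3 = 0x3
state:1 @ bit 9 → (0xfc55>>9)&0x1 = 0x0
slot:2 @ bit 7 → (0xfc55>>7)&0x3 = 0x0
seq:7 @ bit 0 → (0xfc55>>0)&0x7f = 0x55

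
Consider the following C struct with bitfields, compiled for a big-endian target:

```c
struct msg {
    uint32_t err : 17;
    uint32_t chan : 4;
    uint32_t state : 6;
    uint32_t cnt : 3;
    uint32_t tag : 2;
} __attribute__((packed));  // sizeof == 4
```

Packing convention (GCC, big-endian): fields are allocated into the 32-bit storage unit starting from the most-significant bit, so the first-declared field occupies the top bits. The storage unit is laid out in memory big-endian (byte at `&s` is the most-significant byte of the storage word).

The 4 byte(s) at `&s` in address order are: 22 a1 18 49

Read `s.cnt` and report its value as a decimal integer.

[0]=0x22 [1]=0xa1 [2]=0x18 [3]=0x49 (big-endian) → word 0x22a11849
err:17 @ bit 15 → (0x22a11849>>15)&0x1ffff = 0x4542
chan:4 @ bit 11 → (0x22a11849>>11)&0xf = 0x3
state:6 @ bit 5 → (0x22a11849>>5)&0x3f = 0x2
cnt:3 @ bit 2 → (0x22a11849>>2)&0x7 = 0x2  ←
tag:2 @ bit 0 → (0x22a11849>>0)&0x3 = 0x1

2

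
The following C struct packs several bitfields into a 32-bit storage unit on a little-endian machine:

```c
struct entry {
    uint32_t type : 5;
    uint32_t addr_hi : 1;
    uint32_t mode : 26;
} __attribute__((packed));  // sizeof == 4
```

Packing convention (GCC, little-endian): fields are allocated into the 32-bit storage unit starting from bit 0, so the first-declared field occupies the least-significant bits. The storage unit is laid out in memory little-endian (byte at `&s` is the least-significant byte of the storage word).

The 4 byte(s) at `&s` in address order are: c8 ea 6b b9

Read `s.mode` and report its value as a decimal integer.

[0]=0xc8 [1]=0xea [2]=0x6b [3]=0xb9 (little-endian) → word 0xb96beac8
type [0+:5] = (word>>0) & 0x1f = 8
addr_hi [5+:1] = (word>>5) & 0x1 = 0
mode [6+:26] = (word>>6) & 0x3ffffff = 48607147  ←

48607147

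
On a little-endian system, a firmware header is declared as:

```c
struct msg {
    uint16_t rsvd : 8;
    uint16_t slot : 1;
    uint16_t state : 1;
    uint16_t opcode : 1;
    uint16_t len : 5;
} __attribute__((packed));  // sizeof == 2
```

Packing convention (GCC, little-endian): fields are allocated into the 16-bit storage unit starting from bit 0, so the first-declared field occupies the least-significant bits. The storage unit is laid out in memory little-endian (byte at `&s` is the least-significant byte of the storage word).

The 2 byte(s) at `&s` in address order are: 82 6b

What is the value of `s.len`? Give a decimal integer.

13

[0]=0x82 [1]=0x6b (little-endian) → word 0x6b82
rsvd:8 @ bit 0 → (0x6b82>>0)&0xff = 0x82
slot:1 @ bit 8 → (0x6b82>>8)&0x1 = 0x1
state:1 @ bit 9 → (0x6b82>>9)&0x1 = 0x1
opcode:1 @ bit 10 → (0x6b82>>10)&0x1 = 0x0
len:5 @ bit 11 → (0x6b82>>11)&0x1f = 0xd  ←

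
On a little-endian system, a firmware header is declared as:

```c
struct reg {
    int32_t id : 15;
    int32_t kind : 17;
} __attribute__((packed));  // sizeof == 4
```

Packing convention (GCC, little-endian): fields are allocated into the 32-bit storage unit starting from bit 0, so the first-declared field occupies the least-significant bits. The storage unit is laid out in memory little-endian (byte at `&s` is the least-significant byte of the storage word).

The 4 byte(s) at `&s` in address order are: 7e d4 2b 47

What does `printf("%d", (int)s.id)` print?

-11138

[0]=0x7e [1]=0xd4 [2]=0x2b [3]=0x47 (little-endian) → word 0x472bd47e
id:15 @ bit 0 → (0x472bd47e>>0)&0x7fff = 0x547e  ←
kind:17 @ bit 15 → (0x472bd47e>>15)&0x1ffff = 0x8e57
id signed 15b, MSB=1: 21630 - 32768 = -11138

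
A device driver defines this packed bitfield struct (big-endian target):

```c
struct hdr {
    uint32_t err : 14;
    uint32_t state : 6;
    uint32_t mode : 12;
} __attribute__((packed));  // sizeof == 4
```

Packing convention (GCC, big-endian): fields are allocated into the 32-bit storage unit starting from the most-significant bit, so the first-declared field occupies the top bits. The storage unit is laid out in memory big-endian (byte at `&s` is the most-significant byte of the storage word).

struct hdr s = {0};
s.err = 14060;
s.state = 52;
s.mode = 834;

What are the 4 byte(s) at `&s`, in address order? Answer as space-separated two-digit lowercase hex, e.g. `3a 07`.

db b3 43 42

err:14 = 14060 → 0x36ec << 18 → word 0xdbb00000
state:6 = 52 → 0x34 << 12 → word 0xdbb34000
mode:12 = 834 → 0x342 << 0 → word 0xdbb34342
word = 0xdbb34342 → big-endian bytes:
  [0]=0xdb  [1]=0xb3  [2]=0x43  [3]=0x42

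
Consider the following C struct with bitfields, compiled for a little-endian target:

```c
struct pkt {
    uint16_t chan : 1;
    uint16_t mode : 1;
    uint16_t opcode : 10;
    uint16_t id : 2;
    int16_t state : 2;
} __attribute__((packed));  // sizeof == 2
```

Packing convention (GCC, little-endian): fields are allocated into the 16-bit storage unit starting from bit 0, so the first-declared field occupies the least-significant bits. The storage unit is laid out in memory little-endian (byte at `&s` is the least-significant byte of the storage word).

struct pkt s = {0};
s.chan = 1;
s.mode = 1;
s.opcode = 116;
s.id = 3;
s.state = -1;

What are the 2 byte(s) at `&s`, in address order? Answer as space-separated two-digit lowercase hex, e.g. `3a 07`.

d3 f1

chan:1 = 1 → 0x1 << 0 → word 0x0001
mode:1 = 1 → 0x1 << 1 → word 0x0003
opcode:10 = 116 → 0x74 << 2 → word 0x01d3
id:2 = 3 → 0x3 << 12 → word 0x31d3
state:2 = -1 → 0x3 << 14 → word 0xf1d3
word = 0xf1d3 → little-endian bytes:
  [0]=0xd3  [1]=0xf1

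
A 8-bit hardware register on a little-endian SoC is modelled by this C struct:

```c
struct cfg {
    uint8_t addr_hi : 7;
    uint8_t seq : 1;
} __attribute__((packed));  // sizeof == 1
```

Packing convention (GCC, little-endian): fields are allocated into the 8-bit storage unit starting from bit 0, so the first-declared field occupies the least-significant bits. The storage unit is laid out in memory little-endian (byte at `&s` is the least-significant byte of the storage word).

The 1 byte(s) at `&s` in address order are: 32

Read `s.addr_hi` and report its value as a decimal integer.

50

[0]=0x32 (little-endian) → word 0x32
addr_hi:7 @ bit 0 → (0x32>>0)&0x7f = 0x32  ←
seq:1 @ bit 7 → (0x32>>7)&0x1 = 0x0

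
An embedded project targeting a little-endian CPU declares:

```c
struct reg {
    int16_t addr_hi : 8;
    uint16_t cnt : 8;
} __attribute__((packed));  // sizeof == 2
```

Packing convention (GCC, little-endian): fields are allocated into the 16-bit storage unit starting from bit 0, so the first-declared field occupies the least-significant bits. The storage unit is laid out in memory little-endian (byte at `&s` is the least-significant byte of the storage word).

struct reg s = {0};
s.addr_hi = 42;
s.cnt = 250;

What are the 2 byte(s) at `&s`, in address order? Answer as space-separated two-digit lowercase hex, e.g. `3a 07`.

addr_hi (8b) val=42 bits=0x2a at bit 0: 0x002a
cnt (8b) val=250 bits=0xfa at bit 8: 0xfa2a
word = 0xfa2a → little-endian bytes:
  [0]=0x2a  [1]=0xfa

2a fa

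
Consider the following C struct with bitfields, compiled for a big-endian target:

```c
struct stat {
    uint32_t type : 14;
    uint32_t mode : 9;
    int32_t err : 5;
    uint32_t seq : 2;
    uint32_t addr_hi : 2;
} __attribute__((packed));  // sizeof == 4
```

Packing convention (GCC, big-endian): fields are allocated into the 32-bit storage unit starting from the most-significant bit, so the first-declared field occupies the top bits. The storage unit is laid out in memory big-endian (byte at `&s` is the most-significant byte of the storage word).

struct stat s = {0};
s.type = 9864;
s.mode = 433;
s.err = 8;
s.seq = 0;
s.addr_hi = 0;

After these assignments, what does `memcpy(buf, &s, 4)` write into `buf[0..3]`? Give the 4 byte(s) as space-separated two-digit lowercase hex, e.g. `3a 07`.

[18+:14] type=9864 & 0x3fff = 0x2688; word=0x9a200000
[9+:9] mode=433 & 0x1ff = 0x1b1; word=0x9a236200
[4+:5] err=8 & 0x1f = 0x8; word=0x9a236280
[2+:2] seq=0 & 0x3 = 0x0; word=0x9a236280
[0+:2] addr_hi=0 & 0x3 = 0x0; word=0x9a236280
word = 0x9a236280 → big-endian bytes:
  [0]=0x9a  [1]=0x23  [2]=0x62  [3]=0x80

9a 23 62 80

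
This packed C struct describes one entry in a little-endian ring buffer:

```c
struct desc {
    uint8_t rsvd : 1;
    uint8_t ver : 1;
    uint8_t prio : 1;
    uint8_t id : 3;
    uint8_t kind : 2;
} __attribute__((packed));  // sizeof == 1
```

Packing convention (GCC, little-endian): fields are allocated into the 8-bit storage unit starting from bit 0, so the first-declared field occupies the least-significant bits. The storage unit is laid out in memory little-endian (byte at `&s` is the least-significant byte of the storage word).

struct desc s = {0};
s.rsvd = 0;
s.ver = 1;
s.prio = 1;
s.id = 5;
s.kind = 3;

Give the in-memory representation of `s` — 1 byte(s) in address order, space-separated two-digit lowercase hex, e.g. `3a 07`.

ee

rsvd:1 = 0 → 0x0 << 0 → word 0x00
ver:1 = 1 → 0x1 << 1 → word 0x02
prio:1 = 1 → 0x1 << 2 → word 0x06
id:3 = 5 → 0x5 << 3 → word 0x2e
kind:2 = 3 → 0x3 << 6 → word 0xee
word = 0xee → little-endian bytes:
  [0]=0xee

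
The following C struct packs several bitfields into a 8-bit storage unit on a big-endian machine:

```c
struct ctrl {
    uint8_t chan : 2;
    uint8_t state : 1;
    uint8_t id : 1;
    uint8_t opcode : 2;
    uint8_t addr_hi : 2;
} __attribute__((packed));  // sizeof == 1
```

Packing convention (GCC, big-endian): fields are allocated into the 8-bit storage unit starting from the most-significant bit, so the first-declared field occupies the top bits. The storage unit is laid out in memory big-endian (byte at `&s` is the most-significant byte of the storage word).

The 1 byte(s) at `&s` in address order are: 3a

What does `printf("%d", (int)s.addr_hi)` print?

2

[0]=0x3a (big-endian) → word 0x3a
chan [6+:2] = (word>>6) & 0x3 = 0
state [5+:1] = (word>>5) & 0x1 = 1
id [4+:1] = (word>>4) & 0x1 = 1
opcode [2+:2] = (word>>2) & 0x3 = 2
addr_hi [0+:2] = (word>>0) & 0x3 = 2  ←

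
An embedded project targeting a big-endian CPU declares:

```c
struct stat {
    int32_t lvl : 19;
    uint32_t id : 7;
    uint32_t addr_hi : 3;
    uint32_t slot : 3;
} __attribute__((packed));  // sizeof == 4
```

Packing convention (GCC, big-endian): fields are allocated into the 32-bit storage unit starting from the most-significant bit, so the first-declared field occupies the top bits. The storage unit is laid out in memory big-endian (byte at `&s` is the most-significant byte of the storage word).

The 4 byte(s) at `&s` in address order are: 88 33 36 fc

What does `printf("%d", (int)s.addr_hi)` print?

7

[0]=0x88 [1]=0x33 [2]=0x36 [3]=0xfc (big-endian) → word 0x883336fc
lvl [13+:19] = (word>>13) & 0x7ffff = 278937
id [6+:7] = (word>>6) & 0x7f = 91
addr_hi [3+:3] = (word>>3) & 0x7 = 7  ←
slot [0+:3] = (word>>0) & 0x7 = 4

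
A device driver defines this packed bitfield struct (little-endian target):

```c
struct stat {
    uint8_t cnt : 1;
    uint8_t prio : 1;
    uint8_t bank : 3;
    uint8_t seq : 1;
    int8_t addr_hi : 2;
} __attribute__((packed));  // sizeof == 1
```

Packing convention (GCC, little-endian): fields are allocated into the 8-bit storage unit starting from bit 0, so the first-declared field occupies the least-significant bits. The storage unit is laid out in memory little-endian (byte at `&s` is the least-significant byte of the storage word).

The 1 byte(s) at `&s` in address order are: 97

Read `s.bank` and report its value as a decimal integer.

5

[0]=0x97 (little-endian) → word 0x97
cnt [0+:1] = (word>>0) & 0x1 = 1
prio [1+:1] = (word>>1) & 0x1 = 1
bank [2+:3] = (word>>2) & 0x7 = 5  ←
seq [5+:1] = (word>>5) & 0x1 = 0
addr_hi [6+:2] = (word>>6) & 0x3 = 2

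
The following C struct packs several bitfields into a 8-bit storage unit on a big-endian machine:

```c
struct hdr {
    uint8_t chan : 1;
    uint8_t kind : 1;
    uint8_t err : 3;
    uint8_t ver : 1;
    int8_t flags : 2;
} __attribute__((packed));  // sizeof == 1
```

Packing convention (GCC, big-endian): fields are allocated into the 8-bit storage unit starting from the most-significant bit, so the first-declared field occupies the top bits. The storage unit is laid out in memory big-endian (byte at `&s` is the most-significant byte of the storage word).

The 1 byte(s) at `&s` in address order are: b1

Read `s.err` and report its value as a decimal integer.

[0]=0xb1 (big-endian) → word 0xb1
chan [7+:1] = (word>>7) & 0x1 = 1
kind [6+:1] = (word>>6) & 0x1 = 0
err [3+:3] = (word>>3) & 0x7 = 6  ←
ver [2+:1] = (word>>2) & 0x1 = 0
flags [0+:2] = (word>>0) & 0x3 = 1

6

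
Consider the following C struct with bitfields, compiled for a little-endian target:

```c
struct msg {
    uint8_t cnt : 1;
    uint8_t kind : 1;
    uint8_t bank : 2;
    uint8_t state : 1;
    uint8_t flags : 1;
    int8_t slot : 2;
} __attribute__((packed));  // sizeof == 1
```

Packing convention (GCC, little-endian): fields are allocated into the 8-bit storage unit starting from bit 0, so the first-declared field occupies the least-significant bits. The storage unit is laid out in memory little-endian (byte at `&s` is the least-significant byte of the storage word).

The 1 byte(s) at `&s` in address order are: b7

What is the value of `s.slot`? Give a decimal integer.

-2

[0]=0xb7 (little-endian) → word 0xb7
cnt:1 @ bit 0 → (0xb7>>0)&0x1 = 0x1
kind:1 @ bit 1 → (0xb7>>1)&0x1 = 0x1
bank:2 @ bit 2 → (0xb7>>2)&0x3 = 0x1
state:1 @ bit 4 → (0xb7>>4)&0x1 = 0x1
flags:1 @ bit 5 → (0xb7>>5)&0x1 = 0x1
slot:2 @ bit 6 → (0xb7>>6)&0x3 = 0x2  ←
slot signed 2b, MSB=1: 2 - 4 = -2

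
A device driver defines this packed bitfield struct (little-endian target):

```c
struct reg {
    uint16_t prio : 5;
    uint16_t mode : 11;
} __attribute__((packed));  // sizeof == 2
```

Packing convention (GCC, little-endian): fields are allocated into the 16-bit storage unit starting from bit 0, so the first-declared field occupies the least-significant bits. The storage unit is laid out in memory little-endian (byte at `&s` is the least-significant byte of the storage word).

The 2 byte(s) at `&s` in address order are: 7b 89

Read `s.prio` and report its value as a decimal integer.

[0]=0x7b [1]=0x89 (little-endian) → word 0x897b
prio:5 @ bit 0 → (0x897b>>0)&0x1f = 0x1b  ←
mode:11 @ bit 5 → (0x897b>>5)&0x7ff = 0x44b

27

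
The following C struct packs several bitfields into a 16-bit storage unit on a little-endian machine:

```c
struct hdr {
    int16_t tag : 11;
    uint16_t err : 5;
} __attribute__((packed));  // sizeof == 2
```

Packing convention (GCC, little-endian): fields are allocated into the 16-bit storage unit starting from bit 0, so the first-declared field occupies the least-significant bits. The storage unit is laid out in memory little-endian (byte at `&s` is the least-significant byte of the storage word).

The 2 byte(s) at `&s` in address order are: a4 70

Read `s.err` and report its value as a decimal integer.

14

[0]=0xa4 [1]=0x70 (little-endian) → word 0x70a4
tag [0+:11] = (word>>0) & 0x7ff = 164
err [11+:5] = (word>>11) & 0x1f = 14  ←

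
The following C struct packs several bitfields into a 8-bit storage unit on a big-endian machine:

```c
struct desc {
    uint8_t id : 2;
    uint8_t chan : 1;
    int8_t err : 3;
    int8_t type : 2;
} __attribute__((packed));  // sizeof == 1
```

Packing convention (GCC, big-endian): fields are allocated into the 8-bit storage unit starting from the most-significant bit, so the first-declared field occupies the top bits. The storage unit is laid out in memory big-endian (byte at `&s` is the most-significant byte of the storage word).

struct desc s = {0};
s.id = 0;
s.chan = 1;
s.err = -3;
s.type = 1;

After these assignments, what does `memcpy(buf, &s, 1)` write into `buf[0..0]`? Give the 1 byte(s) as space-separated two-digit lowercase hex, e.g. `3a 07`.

35

[6+:2] id=0 & 0x3 = 0x0; word=0x00
[5+:1] chan=1 & 0x1 = 0x1; word=0x20
[2+:3] err=-3 & 0x7 = 0x5; word=0x34
[0+:2] type=1 & 0x3 = 0x1; word=0x35
word = 0x35 → big-endian bytes:
  [0]=0x35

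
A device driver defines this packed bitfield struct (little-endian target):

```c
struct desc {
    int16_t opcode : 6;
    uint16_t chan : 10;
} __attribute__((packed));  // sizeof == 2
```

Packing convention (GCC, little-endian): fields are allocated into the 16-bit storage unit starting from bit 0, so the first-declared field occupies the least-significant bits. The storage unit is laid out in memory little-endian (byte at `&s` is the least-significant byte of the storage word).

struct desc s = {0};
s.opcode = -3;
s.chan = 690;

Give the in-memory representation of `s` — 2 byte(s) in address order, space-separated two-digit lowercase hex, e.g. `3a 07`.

bd ac

opcode (6b) val=-3 bits=0x3d at bit 0: 0x003d
chan (10b) val=690 bits=0x2b2 at bit 6: 0xacbd
word = 0xacbd → little-endian bytes:
  [0]=0xbd  [1]=0xac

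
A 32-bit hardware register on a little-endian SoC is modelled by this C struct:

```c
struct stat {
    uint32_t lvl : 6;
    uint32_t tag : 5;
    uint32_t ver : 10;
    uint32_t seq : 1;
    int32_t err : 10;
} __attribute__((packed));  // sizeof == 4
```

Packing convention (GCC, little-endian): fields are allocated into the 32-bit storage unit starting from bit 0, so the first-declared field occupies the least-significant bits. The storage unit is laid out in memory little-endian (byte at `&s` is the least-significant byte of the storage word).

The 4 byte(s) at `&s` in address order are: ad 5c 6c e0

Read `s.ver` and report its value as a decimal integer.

[0]=0xad [1]=0x5c [2]=0x6c [3]=0xe0 (little-endian) → word 0xe06c5cad
lvl [0+:6] = (word>>0) & 0x3f = 45
tag [6+:5] = (word>>6) & 0x1f = 18
ver [11+:10] = (word>>11) & 0x3ff = 395  ←
seq [21+:1] = (word>>21) & 0x1 = 1
err [22+:10] = (word>>22) & 0x3ff = 897

395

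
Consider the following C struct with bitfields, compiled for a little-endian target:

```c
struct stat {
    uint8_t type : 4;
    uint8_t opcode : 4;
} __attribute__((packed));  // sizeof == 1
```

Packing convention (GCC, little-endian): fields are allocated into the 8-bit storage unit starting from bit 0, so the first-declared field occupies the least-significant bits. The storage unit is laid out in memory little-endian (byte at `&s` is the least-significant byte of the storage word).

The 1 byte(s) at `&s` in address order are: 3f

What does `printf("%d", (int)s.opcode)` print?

[0]=0x3f (little-endian) → word 0x3f
type:4 @ bit 0 → (0x3f>>0)&0xf = 0xf
opcode:4 @ bit 4 → (0x3f>>4)&0xf = 0x3  ←

3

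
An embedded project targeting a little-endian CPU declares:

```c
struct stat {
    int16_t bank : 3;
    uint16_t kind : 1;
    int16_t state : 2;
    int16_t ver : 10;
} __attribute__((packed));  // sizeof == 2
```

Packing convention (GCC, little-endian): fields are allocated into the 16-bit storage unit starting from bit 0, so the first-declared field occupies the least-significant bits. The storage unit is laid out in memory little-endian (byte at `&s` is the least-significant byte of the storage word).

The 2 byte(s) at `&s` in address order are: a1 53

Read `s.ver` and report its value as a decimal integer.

[0]=0xa1 [1]=0x53 (little-endian) → word 0x53a1
bank:3 @ bit 0 → (0x53a1>>0)&0x7 = 0x1
kind:1 @ bit 3 → (0x53a1>>3)&0x1 = 0x0
state:2 @ bit 4 → (0x53a1>>4)&0x3 = 0x2
ver:10 @ bit 6 → (0x53a1>>6)&0x3ff = 0x14e  ←
ver signed 10b, MSB=0: value = 334

334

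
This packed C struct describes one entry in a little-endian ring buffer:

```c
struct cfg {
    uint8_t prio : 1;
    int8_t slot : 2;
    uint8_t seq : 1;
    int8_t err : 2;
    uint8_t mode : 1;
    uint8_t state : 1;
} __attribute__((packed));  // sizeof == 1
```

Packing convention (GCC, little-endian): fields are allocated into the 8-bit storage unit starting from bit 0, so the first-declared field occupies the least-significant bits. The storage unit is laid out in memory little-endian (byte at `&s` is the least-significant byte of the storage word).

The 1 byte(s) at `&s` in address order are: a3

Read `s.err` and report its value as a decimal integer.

[0]=0xa3 (little-endian) → word 0xa3
prio [0+:1] = (word>>0) & 0x1 = 1
slot [1+:2] = (word>>1) & 0x3 = 1
seq [3+:1] = (word>>3) & 0x1 = 0
err [4+:2] = (word>>4) & 0x3 = 2  ←
mode [6+:1] = (word>>6) & 0x1 = 0
state [7+:1] = (word>>7) & 0x1 = 1
err signed 2b, MSB=1: 2 - 4 = -2

-2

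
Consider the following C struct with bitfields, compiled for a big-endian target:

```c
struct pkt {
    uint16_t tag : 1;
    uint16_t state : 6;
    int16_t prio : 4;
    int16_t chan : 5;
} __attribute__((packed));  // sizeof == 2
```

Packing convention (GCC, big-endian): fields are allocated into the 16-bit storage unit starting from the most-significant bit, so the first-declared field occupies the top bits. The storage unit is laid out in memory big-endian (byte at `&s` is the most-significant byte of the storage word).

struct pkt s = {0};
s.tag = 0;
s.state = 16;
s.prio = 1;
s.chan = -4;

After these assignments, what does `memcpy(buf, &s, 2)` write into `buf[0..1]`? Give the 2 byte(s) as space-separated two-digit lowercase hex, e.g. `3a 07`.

[15+:1] tag=0 & 0x1 = 0x0; word=0x0000
[9+:6] state=16 & 0x3f = 0x10; word=0x2000
[5+:4] prio=1 & 0xf = 0x1; word=0x2020
[0+:5] chan=-4 & 0x1f = 0x1c; word=0x203c
word = 0x203c → big-endian bytes:
  [0]=0x20  [1]=0x3c

20 3c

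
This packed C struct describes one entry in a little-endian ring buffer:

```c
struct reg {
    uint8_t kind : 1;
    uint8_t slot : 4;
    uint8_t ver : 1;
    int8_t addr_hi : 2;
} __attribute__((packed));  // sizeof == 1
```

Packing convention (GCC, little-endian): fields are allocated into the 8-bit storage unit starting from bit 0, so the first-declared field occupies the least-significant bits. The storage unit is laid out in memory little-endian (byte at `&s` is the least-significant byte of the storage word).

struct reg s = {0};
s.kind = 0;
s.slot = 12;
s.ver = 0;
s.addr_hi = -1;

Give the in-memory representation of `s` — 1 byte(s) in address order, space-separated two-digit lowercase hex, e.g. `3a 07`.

kind (1b) val=0 bits=0x0 at bit 0: 0x00
slot (4b) val=12 bits=0xc at bit 1: 0x18
ver (1b) val=0 bits=0x0 at bit 5: 0x18
addr_hi (2b) val=-1 bits=0x3 at bit 6: 0xd8
word = 0xd8 → little-endian bytes:
  [0]=0xd8

d8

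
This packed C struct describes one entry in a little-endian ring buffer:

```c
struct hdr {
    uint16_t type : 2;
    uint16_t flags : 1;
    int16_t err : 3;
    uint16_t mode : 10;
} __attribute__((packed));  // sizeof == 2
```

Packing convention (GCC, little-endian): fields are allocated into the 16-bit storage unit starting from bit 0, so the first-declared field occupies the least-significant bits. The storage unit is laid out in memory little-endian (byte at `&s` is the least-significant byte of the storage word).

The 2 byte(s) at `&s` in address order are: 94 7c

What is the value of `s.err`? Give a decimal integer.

2

[0]=0x94 [1]=0x7c (little-endian) → word 0x7c94
type:2 @ bit 0 → (0x7c94>>0)&0x3 = 0x0
flags:1 @ bit 2 → (0x7c94>>2)&0x1 = 0x1
err:3 @ bit 3 → (0x7c94>>3)&0x7 = 0x2  ←
mode:10 @ bit 6 → (0x7c94>>6)&0x3ff = 0x1f2
err signed 3b, MSB=0: value = 2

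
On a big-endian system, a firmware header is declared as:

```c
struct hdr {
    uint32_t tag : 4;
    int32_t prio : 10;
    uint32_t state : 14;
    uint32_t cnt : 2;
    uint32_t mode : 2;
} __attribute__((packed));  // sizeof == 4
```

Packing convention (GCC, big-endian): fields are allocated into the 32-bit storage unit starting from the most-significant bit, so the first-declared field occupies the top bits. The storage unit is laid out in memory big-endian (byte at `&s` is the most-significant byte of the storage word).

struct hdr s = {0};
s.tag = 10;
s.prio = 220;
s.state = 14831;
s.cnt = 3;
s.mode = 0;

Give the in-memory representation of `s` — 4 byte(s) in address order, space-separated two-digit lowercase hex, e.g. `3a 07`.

a3 73 9e fc

tag:4 = 10 → 0xa << 28 → word 0xa0000000
prio:10 = 220 → 0xdc << 18 → word 0xa3700000
state:14 = 14831 → 0x39ef << 4 → word 0xa3739ef0
cnt:2 = 3 → 0x3 << 2 → word 0xa3739efc
mode:2 = 0 → 0x0 << 0 → word 0xa3739efc
word = 0xa3739efc → big-endian bytes:
  [0]=0xa3  [1]=0x73  [2]=0x9e  [3]=0xfc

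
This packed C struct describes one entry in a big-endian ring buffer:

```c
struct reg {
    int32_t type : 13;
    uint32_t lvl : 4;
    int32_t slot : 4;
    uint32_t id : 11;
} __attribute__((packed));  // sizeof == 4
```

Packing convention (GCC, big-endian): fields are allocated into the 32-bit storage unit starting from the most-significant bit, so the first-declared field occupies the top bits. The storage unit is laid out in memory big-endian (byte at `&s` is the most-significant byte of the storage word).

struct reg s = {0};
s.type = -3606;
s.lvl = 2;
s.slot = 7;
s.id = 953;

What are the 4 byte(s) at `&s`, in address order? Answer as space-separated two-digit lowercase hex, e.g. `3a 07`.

type:13 = -3606 → 0x11ea << 19 → word 0x8f500000
lvl:4 = 2 → 0x2 << 15 → word 0x8f510000
slot:4 = 7 → 0x7 << 11 → word 0x8f513800
id:11 = 953 → 0x3b9 << 0 → word 0x8f513bb9
word = 0x8f513bb9 → big-endian bytes:
  [0]=0x8f  [1]=0x51  [2]=0x3b  [3]=0xb9

8f 51 3b b9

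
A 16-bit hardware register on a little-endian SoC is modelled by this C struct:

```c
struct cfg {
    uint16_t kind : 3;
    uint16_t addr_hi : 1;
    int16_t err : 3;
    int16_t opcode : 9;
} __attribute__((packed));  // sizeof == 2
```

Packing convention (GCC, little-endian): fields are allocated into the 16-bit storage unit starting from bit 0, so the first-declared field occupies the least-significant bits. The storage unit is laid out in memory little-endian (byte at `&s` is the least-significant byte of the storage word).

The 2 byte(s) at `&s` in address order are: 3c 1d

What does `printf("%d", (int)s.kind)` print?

4

[0]=0x3c [1]=0x1d (little-endian) → word 0x1d3c
kind [0+:3] = (word>>0) & 0x7 = 4  ←
addr_hi [3+:1] = (word>>3) & 0x1 = 1
err [4+:3] = (word>>4) & 0x7 = 3
opcode [7+:9] = (word>>7) & 0x1ff = 58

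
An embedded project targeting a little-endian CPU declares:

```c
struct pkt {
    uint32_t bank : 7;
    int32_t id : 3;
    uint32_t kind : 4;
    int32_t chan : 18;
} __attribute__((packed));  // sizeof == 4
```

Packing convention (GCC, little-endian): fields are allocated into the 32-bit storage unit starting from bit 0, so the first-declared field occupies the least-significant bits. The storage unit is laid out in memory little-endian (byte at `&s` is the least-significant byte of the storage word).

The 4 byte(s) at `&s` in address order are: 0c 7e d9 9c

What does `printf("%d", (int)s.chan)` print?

[0]=0x0c [1]=0x7e [2]=0xd9 [3]=0x9c (little-endian) → word 0x9cd97e0c
bank:7 @ bit 0 → (0x9cd97e0c>>0)&0x7f = 0xc
id:3 @ bit 7 → (0x9cd97e0c>>7)&0x7 = 0x4
kind:4 @ bit 10 → (0x9cd97e0c>>10)&0xf = 0xf
chan:18 @ bit 14 → (0x9cd97e0c>>14)&0x3ffff = 0x27365  ←
chan signed 18b, MSB=1: 160613 - 262144 = -101531

-101531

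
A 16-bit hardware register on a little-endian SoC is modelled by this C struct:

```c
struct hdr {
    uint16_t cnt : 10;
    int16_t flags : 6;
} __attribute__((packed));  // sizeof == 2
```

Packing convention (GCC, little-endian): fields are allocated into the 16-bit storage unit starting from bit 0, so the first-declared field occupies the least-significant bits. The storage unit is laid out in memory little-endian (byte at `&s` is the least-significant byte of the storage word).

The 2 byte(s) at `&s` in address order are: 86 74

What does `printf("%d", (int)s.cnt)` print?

134

[0]=0x86 [1]=0x74 (little-endian) → word 0x7486
cnt [0+:10] = (word>>0) & 0x3ff = 134  ←
flags [10+:6] = (word>>10) & 0x3f = 29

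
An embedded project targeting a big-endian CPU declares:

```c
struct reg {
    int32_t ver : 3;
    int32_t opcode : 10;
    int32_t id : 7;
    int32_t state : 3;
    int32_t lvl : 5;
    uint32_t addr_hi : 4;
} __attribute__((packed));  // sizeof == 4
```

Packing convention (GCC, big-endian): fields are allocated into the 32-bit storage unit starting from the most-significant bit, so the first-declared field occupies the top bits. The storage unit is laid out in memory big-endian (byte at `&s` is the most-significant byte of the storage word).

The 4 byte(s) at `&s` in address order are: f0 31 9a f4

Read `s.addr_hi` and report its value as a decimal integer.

[0]=0xf0 [1]=0x31 [2]=0x9a [3]=0xf4 (big-endian) → word 0xf0319af4
ver [29+:3] = (word>>29) & 0x7 = 7
opcode [19+:10] = (word>>19) & 0x3ff = 518
id [12+:7] = (word>>12) & 0x7f = 25
state [9+:3] = (word>>9) & 0x7 = 5
lvl [4+:5] = (word>>4) & 0x1f = 15
addr_hi [0+:4] = (word>>0) & 0xf = 4  ←

4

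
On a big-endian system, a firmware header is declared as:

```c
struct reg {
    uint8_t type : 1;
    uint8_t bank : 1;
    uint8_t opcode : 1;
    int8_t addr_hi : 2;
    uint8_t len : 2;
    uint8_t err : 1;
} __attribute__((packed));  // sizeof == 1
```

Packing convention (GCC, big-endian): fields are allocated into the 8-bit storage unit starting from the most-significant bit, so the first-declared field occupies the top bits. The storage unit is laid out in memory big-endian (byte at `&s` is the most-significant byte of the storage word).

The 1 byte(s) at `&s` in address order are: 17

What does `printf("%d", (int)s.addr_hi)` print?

-2

[0]=0x17 (big-endian) → word 0x17
type [7+:1] = (word>>7) & 0x1 = 0
bank [6+:1] = (word>>6) & 0x1 = 0
opcode [5+:1] = (word>>5) & 0x1 = 0
addr_hi [3+:2] = (word>>3) & 0x3 = 2  ←
len [1+:2] = (word>>1) & 0x3 = 3
err [0+:1] = (word>>0) & 0x1 = 1
addr_hi signed 2b, MSB=1: 2 - 4 = -2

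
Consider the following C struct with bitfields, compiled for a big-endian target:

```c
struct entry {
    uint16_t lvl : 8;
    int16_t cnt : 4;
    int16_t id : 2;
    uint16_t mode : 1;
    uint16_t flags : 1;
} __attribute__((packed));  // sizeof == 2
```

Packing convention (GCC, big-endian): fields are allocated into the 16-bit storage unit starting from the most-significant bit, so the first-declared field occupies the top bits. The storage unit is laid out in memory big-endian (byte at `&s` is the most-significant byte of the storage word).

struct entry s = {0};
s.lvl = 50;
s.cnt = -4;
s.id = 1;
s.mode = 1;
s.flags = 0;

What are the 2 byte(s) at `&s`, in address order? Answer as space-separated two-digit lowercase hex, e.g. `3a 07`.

lvl (8b) val=50 bits=0x32 at bit 8: 0x3200
cnt (4b) val=-4 bits=0xc at bit 4: 0x32c0
id (2b) val=1 bits=0x1 at bit 2: 0x32c4
mode (1b) val=1 bits=0x1 at bit 1: 0x32c6
flags (1b) val=0 bits=0x0 at bit 0: 0x32c6
word = 0x32c6 → big-endian bytes:
  [0]=0x32  [1]=0xc6

32 c6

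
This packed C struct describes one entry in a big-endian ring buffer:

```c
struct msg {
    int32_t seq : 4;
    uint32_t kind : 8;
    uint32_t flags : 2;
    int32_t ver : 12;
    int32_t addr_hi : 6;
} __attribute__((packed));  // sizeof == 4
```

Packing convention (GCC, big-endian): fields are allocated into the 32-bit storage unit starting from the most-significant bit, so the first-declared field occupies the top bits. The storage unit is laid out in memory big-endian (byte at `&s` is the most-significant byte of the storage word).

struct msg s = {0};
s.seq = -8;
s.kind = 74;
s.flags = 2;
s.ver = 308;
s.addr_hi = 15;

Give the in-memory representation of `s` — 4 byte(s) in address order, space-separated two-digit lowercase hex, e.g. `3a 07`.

seq:4 = -8 → 0x8 << 28 → word 0x80000000
kind:8 = 74 → 0x4a << 20 → word 0x84a00000
flags:2 = 2 → 0x2 << 18 → word 0x84a80000
ver:12 = 308 → 0x134 << 6 → word 0x84a84d00
addr_hi:6 = 15 → 0xf << 0 → word 0x84a84d0f
word = 0x84a84d0f → big-endian bytes:
  [0]=0x84  [1]=0xa8  [2]=0x4d  [3]=0x0f

84 a8 4d 0f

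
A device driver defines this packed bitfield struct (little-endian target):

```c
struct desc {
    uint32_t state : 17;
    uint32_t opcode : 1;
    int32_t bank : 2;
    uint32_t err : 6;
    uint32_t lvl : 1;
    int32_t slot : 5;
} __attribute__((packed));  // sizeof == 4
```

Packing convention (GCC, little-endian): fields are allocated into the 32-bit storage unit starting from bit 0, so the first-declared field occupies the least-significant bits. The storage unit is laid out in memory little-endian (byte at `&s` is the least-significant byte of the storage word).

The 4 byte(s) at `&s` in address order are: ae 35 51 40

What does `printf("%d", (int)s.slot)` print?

[0]=0xae [1]=0x35 [2]=0x51 [3]=0x40 (little-endian) → word 0x405135ae
state:17 @ bit 0 → (0x405135ae>>0)&0x1ffff = 0x135ae
opcode:1 @ bit 17 → (0x405135ae>>17)&0x1 = 0x0
bank:2 @ bit 18 → (0x405135ae>>18)&0x3 = 0x0
err:6 @ bit 20 → (0x405135ae>>20)&0x3f = 0x5
lvl:1 @ bit 26 → (0x405135ae>>26)&0x1 = 0x0
slot:5 @ bit 27 → (0x405135ae>>27)&0x1f = 0x8  ←
slot signed 5b, MSB=0: value = 8

8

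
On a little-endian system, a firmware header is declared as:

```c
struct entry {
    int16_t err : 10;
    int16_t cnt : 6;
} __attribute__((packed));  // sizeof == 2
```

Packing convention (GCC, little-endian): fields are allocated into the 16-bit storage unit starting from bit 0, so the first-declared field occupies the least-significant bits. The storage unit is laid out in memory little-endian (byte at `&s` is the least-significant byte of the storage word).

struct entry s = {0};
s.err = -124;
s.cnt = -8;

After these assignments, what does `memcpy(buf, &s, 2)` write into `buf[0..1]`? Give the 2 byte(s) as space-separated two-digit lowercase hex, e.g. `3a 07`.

84 e3

[0+:10] err=-124 & 0x3ff = 0x384; word=0x0384
[10+:6] cnt=-8 & 0x3f = 0x38; word=0xe384
word = 0xe384 → little-endian bytes:
  [0]=0x84  [1]=0xe3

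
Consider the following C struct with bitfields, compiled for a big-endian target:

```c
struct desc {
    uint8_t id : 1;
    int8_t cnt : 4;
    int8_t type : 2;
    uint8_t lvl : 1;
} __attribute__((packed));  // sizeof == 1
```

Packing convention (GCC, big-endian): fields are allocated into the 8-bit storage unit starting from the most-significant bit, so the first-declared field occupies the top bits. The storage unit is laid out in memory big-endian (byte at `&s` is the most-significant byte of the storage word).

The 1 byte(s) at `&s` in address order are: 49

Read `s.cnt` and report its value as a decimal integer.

-7

[0]=0x49 (big-endian) → word 0x49
id:1 @ bit 7 → (0x49>>7)&0x1 = 0x0
cnt:4 @ bit 3 → (0x49>>3)&0xf = 0x9  ←
type:2 @ bit 1 → (0x49>>1)&0x3 = 0x0
lvl:1 @ bit 0 → (0x49>>0)&0x1 = 0x1
cnt signed 4b, MSB=1: 9 - 16 = -7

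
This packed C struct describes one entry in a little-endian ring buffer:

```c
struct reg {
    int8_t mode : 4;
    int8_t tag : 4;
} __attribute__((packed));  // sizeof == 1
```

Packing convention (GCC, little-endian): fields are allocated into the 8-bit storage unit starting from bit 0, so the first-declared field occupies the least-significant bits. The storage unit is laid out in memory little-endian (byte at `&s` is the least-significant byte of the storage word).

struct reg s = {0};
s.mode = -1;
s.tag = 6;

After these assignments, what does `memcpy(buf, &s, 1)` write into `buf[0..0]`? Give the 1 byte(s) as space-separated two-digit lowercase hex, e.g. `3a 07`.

[0+:4] mode=-1 & 0xf = 0xf; word=0x0f
[4+:4] tag=6 & 0xf = 0x6; word=0x6f
word = 0x6f → little-endian bytes:
  [0]=0x6f

6f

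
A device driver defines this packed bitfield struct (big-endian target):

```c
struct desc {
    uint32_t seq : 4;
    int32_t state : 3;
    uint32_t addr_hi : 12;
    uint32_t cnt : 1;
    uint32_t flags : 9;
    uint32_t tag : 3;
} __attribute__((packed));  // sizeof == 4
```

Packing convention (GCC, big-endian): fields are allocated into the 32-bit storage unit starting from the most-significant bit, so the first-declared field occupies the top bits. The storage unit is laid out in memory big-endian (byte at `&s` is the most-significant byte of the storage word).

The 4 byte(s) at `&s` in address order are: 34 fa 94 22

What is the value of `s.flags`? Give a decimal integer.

[0]=0x34 [1]=0xfa [2]=0x94 [3]=0x22 (big-endian) → word 0x34fa9422
seq [28+:4] = (word>>28) & 0xf = 3
state [25+:3] = (word>>25) & 0x7 = 2
addr_hi [13+:12] = (word>>13) & 0xfff = 2004
cnt [12+:1] = (word>>12) & 0x1 = 1
flags [3+:9] = (word>>3) & 0x1ff = 132  ←
tag [0+:3] = (word>>0) & 0x7 = 2

132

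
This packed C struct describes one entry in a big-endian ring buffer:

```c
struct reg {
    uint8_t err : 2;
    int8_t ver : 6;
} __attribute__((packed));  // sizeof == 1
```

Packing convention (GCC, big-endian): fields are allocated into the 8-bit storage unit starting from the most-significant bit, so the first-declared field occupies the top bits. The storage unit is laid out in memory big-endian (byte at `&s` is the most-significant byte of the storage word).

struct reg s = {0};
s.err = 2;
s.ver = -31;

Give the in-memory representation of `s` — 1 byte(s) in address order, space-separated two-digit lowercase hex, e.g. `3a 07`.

a1

err:2 = 2 → 0x2 << 6 → word 0x80
ver:6 = -31 → 0x21 << 0 → word 0xa1
word = 0xa1 → big-endian bytes:
  [0]=0xa1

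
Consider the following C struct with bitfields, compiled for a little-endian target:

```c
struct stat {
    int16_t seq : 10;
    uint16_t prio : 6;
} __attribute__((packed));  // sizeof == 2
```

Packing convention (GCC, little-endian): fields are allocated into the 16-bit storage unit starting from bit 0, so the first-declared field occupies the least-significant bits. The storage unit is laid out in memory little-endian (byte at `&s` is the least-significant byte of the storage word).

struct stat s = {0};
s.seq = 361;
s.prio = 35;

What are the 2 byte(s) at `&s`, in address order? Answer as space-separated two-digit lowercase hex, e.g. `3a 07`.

seq:10 = 361 → 0x169 << 0 → word 0x0169
prio:6 = 35 → 0x23 << 10 → word 0x8d69
word = 0x8d69 → little-endian bytes:
  [0]=0x69  [1]=0x8d

69 8d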